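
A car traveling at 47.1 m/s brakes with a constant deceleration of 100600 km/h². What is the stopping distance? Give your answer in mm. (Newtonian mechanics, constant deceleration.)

a = 100600 km/h² × 7.716049382716049e-05 = 7.76235 m/s²
d = v₀² / (2a) = 47.1² / (2 × 7.76235) = 2218.41 / 15.5247 = 142.896 m
d = 142.896 m / 0.001 = 142900 mm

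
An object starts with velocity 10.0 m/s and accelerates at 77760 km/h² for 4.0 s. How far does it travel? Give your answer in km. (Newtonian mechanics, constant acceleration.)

a = 77760 km/h² × 7.716049382716049e-05 = 6.0 m/s²
d = v₀ × t + ½ × a × t² = 10.0 × 4.0 + 0.5 × 6.0 × 4.0² = 88.0 m
d = 88.0 m / 1000.0 = 0.088 km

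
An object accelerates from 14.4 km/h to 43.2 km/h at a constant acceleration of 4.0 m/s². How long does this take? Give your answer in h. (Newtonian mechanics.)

v₀ = 14.4 km/h × 0.2777777777777778 = 4.0 m/s
v = 43.2 km/h × 0.2777777777777778 = 12.0 m/s
t = (v - v₀) / a = (12.0 - 4.0) / 4.0 = 2.0 s
t = 2.0 s / 3600.0 = 0.0005556 h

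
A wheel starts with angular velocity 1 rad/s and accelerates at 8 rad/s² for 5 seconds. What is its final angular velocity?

ω = ω₀ + αt = 1 + 8 × 5 = 41 rad/s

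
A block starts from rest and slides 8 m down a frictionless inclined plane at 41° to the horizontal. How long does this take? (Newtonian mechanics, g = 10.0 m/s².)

a = g sin(θ) = 10.0 × sin(41°) = 6.5606 m/s²
t = √(2d/a) = √(2 × 8 / 6.5606) = 1.56 s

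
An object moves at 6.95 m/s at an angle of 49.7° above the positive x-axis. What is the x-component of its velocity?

vₓ = v cos(θ) = 6.95 × cos(49.7°) = 4.5 m/s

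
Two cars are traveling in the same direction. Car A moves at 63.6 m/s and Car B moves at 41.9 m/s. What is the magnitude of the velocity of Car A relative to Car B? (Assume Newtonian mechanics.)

v_rel = |v_A - v_B| = |63.6 - 41.9| = 21.7 m/s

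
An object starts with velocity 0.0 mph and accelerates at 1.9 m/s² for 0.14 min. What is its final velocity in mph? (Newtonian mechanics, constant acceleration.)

v₀ = 0.0 mph × 0.44704 = 0.0 m/s
t = 0.14 min × 60.0 = 8.4 s
v = v₀ + a × t = 0.0 + 1.9 × 8.4 = 15.96 m/s
v = 15.96 m/s / 0.44704 = 35.7 mph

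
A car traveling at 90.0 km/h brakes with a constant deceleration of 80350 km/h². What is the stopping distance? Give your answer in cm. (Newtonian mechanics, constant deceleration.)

v₀ = 90.0 km/h × 0.2777777777777778 = 25.0 m/s
a = 80350 km/h² × 7.716049382716049e-05 = 6.19985 m/s²
d = v₀² / (2a) = 25.0² / (2 × 6.19985) = 625.0 / 12.3997 = 50.4044 m
d = 50.4044 m / 0.01 = 5040 cm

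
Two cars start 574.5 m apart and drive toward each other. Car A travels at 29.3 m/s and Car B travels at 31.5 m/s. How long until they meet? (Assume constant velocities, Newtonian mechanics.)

Combined speed: v_combined = 29.3 + 31.5 = 60.8 m/s
Time to meet: t = d/v_combined = 574.5/60.8 = 9.45 s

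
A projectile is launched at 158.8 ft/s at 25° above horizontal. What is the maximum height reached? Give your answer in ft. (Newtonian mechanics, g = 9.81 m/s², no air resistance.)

v₀ = 158.8 ft/s × 0.3048 = 48.4022 m/s
H = v₀² × sin²(θ) / (2g) = 48.4022² × sin(25°)² / (2 × 9.81) = 2342.77 × 0.178606 / 19.62 = 21.3268 m
H = 21.3268 m / 0.3048 = 69.97 ft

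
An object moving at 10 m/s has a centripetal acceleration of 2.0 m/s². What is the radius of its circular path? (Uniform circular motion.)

r = v²/a_c = 10²/2.0 = 50.0 m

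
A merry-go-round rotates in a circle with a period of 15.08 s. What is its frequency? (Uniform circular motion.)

f = 1/T = 1/15.08 = 0.0663 Hz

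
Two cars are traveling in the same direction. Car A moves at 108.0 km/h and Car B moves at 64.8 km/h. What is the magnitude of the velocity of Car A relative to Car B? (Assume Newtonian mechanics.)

v_rel = |v_A - v_B| = |108.0 - 64.8| = 43.2 km/h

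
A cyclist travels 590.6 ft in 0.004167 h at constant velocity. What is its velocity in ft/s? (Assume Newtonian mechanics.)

d = 590.6 ft × 0.3048 = 180.015 m
t = 0.004167 h × 3600.0 = 15.0012 s
v = d / t = 180.015 / 15.0012 = 12.0 m/s
v = 12.0 m/s / 0.3048 = 39.37 ft/s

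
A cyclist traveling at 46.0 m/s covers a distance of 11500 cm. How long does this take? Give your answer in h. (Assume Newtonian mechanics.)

d = 11500 cm × 0.01 = 115.0 m
t = d / v = 115.0 / 46.0 = 2.5 s
t = 2.5 s / 3600.0 = 0.0006944 h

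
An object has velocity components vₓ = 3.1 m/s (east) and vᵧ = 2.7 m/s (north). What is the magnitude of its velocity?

|v| = √(vₓ² + vᵧ²) = √(3.1² + 2.7²) = √(16.9) = 4.11 m/s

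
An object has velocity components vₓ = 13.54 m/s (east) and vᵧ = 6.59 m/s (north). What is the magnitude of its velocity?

|v| = √(vₓ² + vᵧ²) = √(13.54² + 6.59²) = √(226.7597) = 15.06 m/s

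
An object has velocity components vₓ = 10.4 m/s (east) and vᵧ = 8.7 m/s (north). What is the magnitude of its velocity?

|v| = √(vₓ² + vᵧ²) = √(10.4² + 8.7²) = √(183.85) = 13.56 m/s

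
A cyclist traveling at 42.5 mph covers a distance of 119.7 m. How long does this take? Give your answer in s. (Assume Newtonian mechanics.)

v = 42.5 mph × 0.44704 = 18.9992 m/s
t = d / v = 119.7 / 18.9992 = 6.3 s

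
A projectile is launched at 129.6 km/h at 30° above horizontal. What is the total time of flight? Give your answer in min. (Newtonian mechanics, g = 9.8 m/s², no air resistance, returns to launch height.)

v₀ = 129.6 km/h × 0.2777777777777778 = 36.0 m/s
T = 2 × v₀ × sin(θ) / g = 2 × 36.0 × sin(30°) / 9.8 = 2 × 36.0 × 0.5 / 9.8 = 3.67347 s
T = 3.67347 s / 60.0 = 0.06122 min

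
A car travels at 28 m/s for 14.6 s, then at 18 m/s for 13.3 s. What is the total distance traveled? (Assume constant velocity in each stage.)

d₁ = v₁t₁ = 28 × 14.6 = 408.8 m
d₂ = v₂t₂ = 18 × 13.3 = 239.4 m
d_total = 408.8 + 239.4 = 648.2 m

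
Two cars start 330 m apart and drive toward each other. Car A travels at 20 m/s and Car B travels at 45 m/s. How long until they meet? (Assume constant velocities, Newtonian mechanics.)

Combined speed: v_combined = 20 + 45 = 65 m/s
Time to meet: t = d/v_combined = 330/65 = 5.08 s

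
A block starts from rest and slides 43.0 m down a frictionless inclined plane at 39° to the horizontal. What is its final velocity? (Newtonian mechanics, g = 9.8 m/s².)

a = g sin(θ) = 9.8 × sin(39°) = 6.1673 m/s²
v = √(2ad) = √(2 × 6.1673 × 43.0) = 23.03 m/s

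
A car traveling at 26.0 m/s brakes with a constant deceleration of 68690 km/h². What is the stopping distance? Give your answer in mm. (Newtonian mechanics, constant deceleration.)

a = 68690 km/h² × 7.716049382716049e-05 = 5.30015 m/s²
d = v₀² / (2a) = 26.0² / (2 × 5.30015) = 676.0 / 10.6003 = 63.7718 m
d = 63.7718 m / 0.001 = 63770 mm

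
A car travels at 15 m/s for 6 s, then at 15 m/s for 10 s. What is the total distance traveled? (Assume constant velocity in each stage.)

d₁ = v₁t₁ = 15 × 6 = 90 m
d₂ = v₂t₂ = 15 × 10 = 150 m
d_total = 90 + 150 = 240 m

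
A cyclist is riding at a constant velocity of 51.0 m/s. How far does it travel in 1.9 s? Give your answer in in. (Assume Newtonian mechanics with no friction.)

d = v × t = 51.0 × 1.9 = 96.9 m
d = 96.9 m / 0.0254 = 3815 in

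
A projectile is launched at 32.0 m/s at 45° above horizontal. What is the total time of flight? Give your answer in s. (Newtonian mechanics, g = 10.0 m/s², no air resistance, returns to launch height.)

T = 2 × v₀ × sin(θ) / g = 2 × 32.0 × sin(45°) / 10.0 = 2 × 32.0 × 0.707107 / 10.0 = 4.525 s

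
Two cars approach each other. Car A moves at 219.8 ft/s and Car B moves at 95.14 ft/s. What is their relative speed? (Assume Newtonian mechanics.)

v_rel = v_A + v_B = 219.8 + 95.14 = 314.94 ft/s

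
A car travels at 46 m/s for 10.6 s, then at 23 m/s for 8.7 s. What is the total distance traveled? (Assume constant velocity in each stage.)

d₁ = v₁t₁ = 46 × 10.6 = 487.6 m
d₂ = v₂t₂ = 23 × 8.7 = 200.1 m
d_total = 487.6 + 200.1 = 687.7 m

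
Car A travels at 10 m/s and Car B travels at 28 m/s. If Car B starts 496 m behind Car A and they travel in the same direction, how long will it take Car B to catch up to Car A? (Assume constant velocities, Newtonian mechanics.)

Relative speed: v_rel = 28 - 10 = 18 m/s
Time to catch: t = d₀/v_rel = 496/18 = 27.56 s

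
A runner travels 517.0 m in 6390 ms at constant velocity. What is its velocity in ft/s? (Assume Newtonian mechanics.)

t = 6390 ms × 0.001 = 6.39 s
v = d / t = 517.0 / 6.39 = 80.9077 m/s
v = 80.9077 m/s / 0.3048 = 265.4 ft/s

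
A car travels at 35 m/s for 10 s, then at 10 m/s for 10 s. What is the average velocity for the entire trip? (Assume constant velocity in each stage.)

d₁ = v₁t₁ = 35 × 10 = 350 m
d₂ = v₂t₂ = 10 × 10 = 100 m
d_total = 450 m, t_total = 20 s
v_avg = d_total/t_total = 450/20 = 22.5 m/s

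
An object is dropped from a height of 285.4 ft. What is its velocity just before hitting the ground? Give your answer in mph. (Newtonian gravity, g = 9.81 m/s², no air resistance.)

h = 285.4 ft × 0.3048 = 86.9899 m
v = √(2gh) = √(2 × 9.81 × 86.9899) = 41.3127 m/s
v = 41.3127 m/s / 0.44704 = 92.41 mph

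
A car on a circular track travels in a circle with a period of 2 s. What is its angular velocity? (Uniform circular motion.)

ω = 2π/T = 2π/2 = 3.1416 rad/s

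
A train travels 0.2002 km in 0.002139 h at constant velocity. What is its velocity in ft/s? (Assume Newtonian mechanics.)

d = 0.2002 km × 1000.0 = 200.2 m
t = 0.002139 h × 3600.0 = 7.7004 s
v = d / t = 200.2 / 7.7004 = 25.9986 m/s
v = 25.9986 m/s / 0.3048 = 85.3 ft/s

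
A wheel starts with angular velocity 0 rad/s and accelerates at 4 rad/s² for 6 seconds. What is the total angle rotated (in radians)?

θ = ω₀t + ½αt² = 0×6 + ½×4×6² = 72.0 rad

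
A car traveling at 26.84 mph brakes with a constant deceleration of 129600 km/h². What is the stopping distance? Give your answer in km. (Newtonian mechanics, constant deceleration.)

v₀ = 26.84 mph × 0.44704 = 11.9986 m/s
a = 129600 km/h² × 7.716049382716049e-05 = 10.0 m/s²
d = v₀² / (2a) = 11.9986² / (2 × 10.0) = 143.966 / 20.0 = 7.1983 m
d = 7.1983 m / 1000.0 = 0.007198 km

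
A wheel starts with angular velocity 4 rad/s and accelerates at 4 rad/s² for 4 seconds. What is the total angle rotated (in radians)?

θ = ω₀t + ½αt² = 4×4 + ½×4×4² = 48.0 rad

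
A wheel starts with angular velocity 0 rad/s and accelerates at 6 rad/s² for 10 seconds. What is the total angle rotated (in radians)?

θ = ω₀t + ½αt² = 0×10 + ½×6×10² = 300.0 rad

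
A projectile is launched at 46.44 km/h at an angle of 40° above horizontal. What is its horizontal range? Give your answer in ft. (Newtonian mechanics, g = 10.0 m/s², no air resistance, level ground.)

v₀ = 46.44 km/h × 0.2777777777777778 = 12.9 m/s
R = v₀² × sin(2θ) / g = 12.9² × sin(2 × 40°) / 10.0 = 166.41 × 0.984808 / 10.0 = 16.3882 m
R = 16.3882 m / 0.3048 = 53.77 ft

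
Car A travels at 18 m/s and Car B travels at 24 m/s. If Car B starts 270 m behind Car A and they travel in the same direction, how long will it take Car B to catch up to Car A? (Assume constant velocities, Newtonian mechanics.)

Relative speed: v_rel = 24 - 18 = 6 m/s
Time to catch: t = d₀/v_rel = 270/6 = 45.0 s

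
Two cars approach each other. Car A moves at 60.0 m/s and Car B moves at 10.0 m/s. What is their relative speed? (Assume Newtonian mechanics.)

v_rel = v_A + v_B = 60.0 + 10.0 = 70.0 m/s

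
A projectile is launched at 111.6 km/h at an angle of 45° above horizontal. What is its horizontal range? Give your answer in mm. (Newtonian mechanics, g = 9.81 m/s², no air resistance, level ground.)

v₀ = 111.6 km/h × 0.2777777777777778 = 31.0 m/s
R = v₀² × sin(2θ) / g = 31.0² × sin(2 × 45°) / 9.81 = 961.0 × 1.0 / 9.81 = 97.9613 m
R = 97.9613 m / 0.001 = 97960 mm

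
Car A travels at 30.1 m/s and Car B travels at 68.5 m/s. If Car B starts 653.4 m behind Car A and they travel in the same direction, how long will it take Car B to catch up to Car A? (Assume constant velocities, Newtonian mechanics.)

Relative speed: v_rel = 68.5 - 30.1 = 38.4 m/s
Time to catch: t = d₀/v_rel = 653.4/38.4 = 17.02 s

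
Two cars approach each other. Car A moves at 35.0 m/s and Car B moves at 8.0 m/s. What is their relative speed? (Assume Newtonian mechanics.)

v_rel = v_A + v_B = 35.0 + 8.0 = 43.0 m/s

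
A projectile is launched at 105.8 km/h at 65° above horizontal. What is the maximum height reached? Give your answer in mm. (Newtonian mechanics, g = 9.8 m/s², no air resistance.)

v₀ = 105.8 km/h × 0.2777777777777778 = 29.3889 m/s
H = v₀² × sin²(θ) / (2g) = 29.3889² × sin(65°)² / (2 × 9.8) = 863.707 × 0.821394 / 19.6 = 36.1961 m
H = 36.1961 m / 0.001 = 36200 mm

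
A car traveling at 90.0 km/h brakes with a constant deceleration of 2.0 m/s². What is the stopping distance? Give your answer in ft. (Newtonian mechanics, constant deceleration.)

v₀ = 90.0 km/h × 0.2777777777777778 = 25.0 m/s
d = v₀² / (2a) = 25.0² / (2 × 2.0) = 625.0 / 4.0 = 156.25 m
d = 156.25 m / 0.3048 = 512.6 ft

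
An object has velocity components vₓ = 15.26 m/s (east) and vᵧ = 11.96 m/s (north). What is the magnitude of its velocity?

|v| = √(vₓ² + vᵧ²) = √(15.26² + 11.96²) = √(375.9092) = 19.39 m/s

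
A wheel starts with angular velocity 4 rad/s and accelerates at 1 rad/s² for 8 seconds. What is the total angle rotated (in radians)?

θ = ω₀t + ½αt² = 4×8 + ½×1×8² = 64.0 rad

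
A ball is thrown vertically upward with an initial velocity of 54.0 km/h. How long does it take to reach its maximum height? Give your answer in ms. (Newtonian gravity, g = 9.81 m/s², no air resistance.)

v₀ = 54.0 km/h × 0.2777777777777778 = 15.0 m/s
t_up = v₀ / g = 15.0 / 9.81 = 1.52905 s
t_up = 1.52905 s / 0.001 = 1529 ms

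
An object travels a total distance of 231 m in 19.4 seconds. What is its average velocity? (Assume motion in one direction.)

v_avg = Δd / Δt = 231 / 19.4 = 11.91 m/s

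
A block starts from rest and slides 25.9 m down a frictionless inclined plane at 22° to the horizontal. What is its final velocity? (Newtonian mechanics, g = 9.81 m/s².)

a = g sin(θ) = 9.81 × sin(22°) = 3.6749 m/s²
v = √(2ad) = √(2 × 3.6749 × 25.9) = 13.8 m/s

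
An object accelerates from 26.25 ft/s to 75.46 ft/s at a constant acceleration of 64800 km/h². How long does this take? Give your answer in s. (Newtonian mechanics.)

v₀ = 26.25 ft/s × 0.3048 = 8.001 m/s
v = 75.46 ft/s × 0.3048 = 23.0002 m/s
a = 64800 km/h² × 7.716049382716049e-05 = 5.0 m/s²
t = (v - v₀) / a = (23.0002 - 8.001) / 5.0 = 3.0 s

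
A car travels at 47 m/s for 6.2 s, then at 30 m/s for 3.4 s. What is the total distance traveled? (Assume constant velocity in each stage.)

d₁ = v₁t₁ = 47 × 6.2 = 291.4 m
d₂ = v₂t₂ = 30 × 3.4 = 102.0 m
d_total = 291.4 + 102.0 = 393.4 m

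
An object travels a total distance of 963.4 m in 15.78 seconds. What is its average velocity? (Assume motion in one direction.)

v_avg = Δd / Δt = 963.4 / 15.78 = 61.05 m/s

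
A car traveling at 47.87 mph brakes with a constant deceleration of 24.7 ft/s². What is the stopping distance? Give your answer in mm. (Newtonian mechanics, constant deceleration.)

v₀ = 47.87 mph × 0.44704 = 21.3998 m/s
a = 24.7 ft/s² × 0.3048 = 7.52856 m/s²
d = v₀² / (2a) = 21.3998² / (2 × 7.52856) = 457.951 / 15.0571 = 30.4143 m
d = 30.4143 m / 0.001 = 30410 mm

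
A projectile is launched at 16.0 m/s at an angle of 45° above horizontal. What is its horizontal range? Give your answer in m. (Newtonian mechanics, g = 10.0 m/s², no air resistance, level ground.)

R = v₀² × sin(2θ) / g = 16.0² × sin(2 × 45°) / 10.0 = 256.0 × 1.0 / 10.0 = 25.6 m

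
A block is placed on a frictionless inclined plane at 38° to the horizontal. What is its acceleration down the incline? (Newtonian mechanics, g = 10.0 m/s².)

a = g sin(θ) = 10.0 × sin(38°) = 10.0 × 0.6157 = 6.16 m/s²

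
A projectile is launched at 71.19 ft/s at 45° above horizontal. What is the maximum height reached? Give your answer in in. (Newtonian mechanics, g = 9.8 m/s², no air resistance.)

v₀ = 71.19 ft/s × 0.3048 = 21.6987 m/s
H = v₀² × sin²(θ) / (2g) = 21.6987² × sin(45°)² / (2 × 9.8) = 470.834 × 0.5 / 19.6 = 12.0111 m
H = 12.0111 m / 0.0254 = 472.9 in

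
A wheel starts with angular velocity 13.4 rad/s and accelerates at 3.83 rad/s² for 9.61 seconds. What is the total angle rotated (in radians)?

θ = ω₀t + ½αt² = 13.4×9.61 + ½×3.83×9.61² = 305.63 rad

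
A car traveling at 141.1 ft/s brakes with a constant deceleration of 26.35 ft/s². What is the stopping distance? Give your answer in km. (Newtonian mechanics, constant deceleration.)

v₀ = 141.1 ft/s × 0.3048 = 43.0073 m/s
a = 26.35 ft/s² × 0.3048 = 8.03148 m/s²
d = v₀² / (2a) = 43.0073² / (2 × 8.03148) = 1849.63 / 16.063 = 115.148 m
d = 115.148 m / 1000.0 = 0.1151 km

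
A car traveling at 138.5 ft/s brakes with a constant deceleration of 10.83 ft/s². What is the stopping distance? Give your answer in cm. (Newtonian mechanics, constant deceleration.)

v₀ = 138.5 ft/s × 0.3048 = 42.2148 m/s
a = 10.83 ft/s² × 0.3048 = 3.30098 m/s²
d = v₀² / (2a) = 42.2148² / (2 × 3.30098) = 1782.09 / 6.60196 = 269.933 m
d = 269.933 m / 0.01 = 26990 cm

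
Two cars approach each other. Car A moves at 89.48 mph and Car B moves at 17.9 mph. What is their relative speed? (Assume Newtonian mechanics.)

v_rel = v_A + v_B = 89.48 + 17.9 = 107.38 mph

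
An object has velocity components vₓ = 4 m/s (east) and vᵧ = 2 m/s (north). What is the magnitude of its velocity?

|v| = √(vₓ² + vᵧ²) = √(4² + 2²) = √(20) = 4.47 m/s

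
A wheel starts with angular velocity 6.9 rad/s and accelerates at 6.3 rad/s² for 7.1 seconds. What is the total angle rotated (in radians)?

θ = ω₀t + ½αt² = 6.9×7.1 + ½×6.3×7.1² = 207.78 rad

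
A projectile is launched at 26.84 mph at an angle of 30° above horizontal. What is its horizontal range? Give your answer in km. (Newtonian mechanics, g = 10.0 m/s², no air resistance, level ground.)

v₀ = 26.84 mph × 0.44704 = 11.9986 m/s
R = v₀² × sin(2θ) / g = 11.9986² × sin(2 × 30°) / 10.0 = 143.966 × 0.866025 / 10.0 = 12.4678 m
R = 12.4678 m / 1000.0 = 0.01247 km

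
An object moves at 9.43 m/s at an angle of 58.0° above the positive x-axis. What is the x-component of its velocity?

vₓ = v cos(θ) = 9.43 × cos(58.0°) = 5.0 m/s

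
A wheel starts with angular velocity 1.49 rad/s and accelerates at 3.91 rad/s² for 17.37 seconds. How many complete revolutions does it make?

θ = ω₀t + ½αt² = 1.49×17.37 + ½×3.91×17.37² = 615.7378395 rad
Total revolutions = θ/(2π) = 615.7378395/(2π) = 97.998
Complete revolutions = ⌊97.998⌋ = 97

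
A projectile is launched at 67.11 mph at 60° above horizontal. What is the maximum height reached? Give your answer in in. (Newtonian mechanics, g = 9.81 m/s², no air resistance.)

v₀ = 67.11 mph × 0.44704 = 30.0009 m/s
H = v₀² × sin²(θ) / (2g) = 30.0009² × sin(60°)² / (2 × 9.81) = 900.054 × 0.75 / 19.62 = 34.4057 m
H = 34.4057 m / 0.0254 = 1355 in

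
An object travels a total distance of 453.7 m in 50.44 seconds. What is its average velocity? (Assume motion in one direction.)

v_avg = Δd / Δt = 453.7 / 50.44 = 8.99 m/s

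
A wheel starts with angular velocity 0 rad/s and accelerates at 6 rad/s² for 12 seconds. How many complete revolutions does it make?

θ = ω₀t + ½αt² = 0×12 + ½×6×12² = 432.0 rad
Total revolutions = θ/(2π) = 432.0/(2π) = 68.75
Complete revolutions = ⌊68.75⌋ = 68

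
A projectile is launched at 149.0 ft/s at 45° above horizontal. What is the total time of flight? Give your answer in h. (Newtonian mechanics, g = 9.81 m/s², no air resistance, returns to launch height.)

v₀ = 149.0 ft/s × 0.3048 = 45.4152 m/s
T = 2 × v₀ × sin(θ) / g = 2 × 45.4152 × sin(45°) / 9.81 = 2 × 45.4152 × 0.707107 / 9.81 = 6.54708 s
T = 6.54708 s / 3600.0 = 0.001819 h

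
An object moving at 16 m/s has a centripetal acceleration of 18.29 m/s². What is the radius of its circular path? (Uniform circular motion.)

r = v²/a_c = 16²/18.29 = 14.0 m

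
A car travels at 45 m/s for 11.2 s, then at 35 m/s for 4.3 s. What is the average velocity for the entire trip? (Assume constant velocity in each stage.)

d₁ = v₁t₁ = 45 × 11.2 = 504.0 m
d₂ = v₂t₂ = 35 × 4.3 = 150.5 m
d_total = 654.5 m, t_total = 15.5 s
v_avg = d_total/t_total = 654.5/15.5 = 42.23 m/s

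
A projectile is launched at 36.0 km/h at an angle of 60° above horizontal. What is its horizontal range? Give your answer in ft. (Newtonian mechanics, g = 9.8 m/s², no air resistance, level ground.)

v₀ = 36.0 km/h × 0.2777777777777778 = 10.0 m/s
R = v₀² × sin(2θ) / g = 10.0² × sin(2 × 60°) / 9.8 = 100.0 × 0.866025 / 9.8 = 8.83699 m
R = 8.83699 m / 0.3048 = 28.99 ft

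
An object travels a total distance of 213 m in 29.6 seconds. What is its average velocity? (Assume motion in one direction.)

v_avg = Δd / Δt = 213 / 29.6 = 7.2 m/s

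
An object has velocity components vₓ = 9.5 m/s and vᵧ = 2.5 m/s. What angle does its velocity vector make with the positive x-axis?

θ = arctan(vᵧ/vₓ) = arctan(2.5/9.5) = 14.74°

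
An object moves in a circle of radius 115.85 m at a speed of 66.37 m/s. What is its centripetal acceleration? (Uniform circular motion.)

a_c = v²/r = 66.37²/115.85 = 4404.9769/115.85 = 38.02 m/s²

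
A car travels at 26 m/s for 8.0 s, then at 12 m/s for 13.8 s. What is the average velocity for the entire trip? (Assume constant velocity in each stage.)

d₁ = v₁t₁ = 26 × 8.0 = 208.0 m
d₂ = v₂t₂ = 12 × 13.8 = 165.6 m
d_total = 373.6 m, t_total = 21.8 s
v_avg = d_total/t_total = 373.6/21.8 = 17.14 m/s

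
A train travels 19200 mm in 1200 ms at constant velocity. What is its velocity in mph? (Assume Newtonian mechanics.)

d = 19200 mm × 0.001 = 19.2 m
t = 1200 ms × 0.001 = 1.2 s
v = d / t = 19.2 / 1.2 = 16.0 m/s
v = 16.0 m/s / 0.44704 = 35.79 mph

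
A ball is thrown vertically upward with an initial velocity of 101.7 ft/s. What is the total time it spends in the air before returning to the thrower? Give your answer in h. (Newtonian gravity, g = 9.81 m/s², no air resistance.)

v₀ = 101.7 ft/s × 0.3048 = 30.9982 m/s
t_total = 2 × v₀ / g = 2 × 30.9982 / 9.81 = 6.31971 s
t_total = 6.31971 s / 3600.0 = 0.001755 h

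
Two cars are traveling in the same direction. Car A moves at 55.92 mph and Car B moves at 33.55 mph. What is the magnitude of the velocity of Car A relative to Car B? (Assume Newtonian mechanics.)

v_rel = |v_A - v_B| = |55.92 - 33.55| = 22.37 mph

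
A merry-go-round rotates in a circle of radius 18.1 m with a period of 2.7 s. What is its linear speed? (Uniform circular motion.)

v = 2πr/T = 2π×18.1/2.7 = 42.12 m/s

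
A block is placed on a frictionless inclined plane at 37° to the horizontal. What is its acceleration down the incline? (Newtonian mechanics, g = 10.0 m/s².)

a = g sin(θ) = 10.0 × sin(37°) = 10.0 × 0.6018 = 6.02 m/s²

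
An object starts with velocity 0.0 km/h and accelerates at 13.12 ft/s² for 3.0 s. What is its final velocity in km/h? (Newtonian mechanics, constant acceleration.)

v₀ = 0.0 km/h × 0.2777777777777778 = 0.0 m/s
a = 13.12 ft/s² × 0.3048 = 3.99898 m/s²
v = v₀ + a × t = 0.0 + 3.99898 × 3.0 = 11.9969 m/s
v = 11.9969 m/s / 0.2777777777777778 = 43.19 km/h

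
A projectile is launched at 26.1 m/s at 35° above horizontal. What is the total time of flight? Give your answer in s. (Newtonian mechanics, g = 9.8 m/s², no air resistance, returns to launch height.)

T = 2 × v₀ × sin(θ) / g = 2 × 26.1 × sin(35°) / 9.8 = 2 × 26.1 × 0.573576 / 9.8 = 3.055 s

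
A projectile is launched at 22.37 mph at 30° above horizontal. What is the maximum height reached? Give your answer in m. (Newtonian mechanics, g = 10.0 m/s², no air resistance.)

v₀ = 22.37 mph × 0.44704 = 10.0003 m/s
H = v₀² × sin²(θ) / (2g) = 10.0003² × sin(30°)² / (2 × 10.0) = 100.006 × 0.25 / 20.0 = 1.25 m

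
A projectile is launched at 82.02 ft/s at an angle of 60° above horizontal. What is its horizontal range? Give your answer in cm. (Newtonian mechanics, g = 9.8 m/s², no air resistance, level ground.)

v₀ = 82.02 ft/s × 0.3048 = 24.9997 m/s
R = v₀² × sin(2θ) / g = 24.9997² × sin(2 × 60°) / 9.8 = 624.985 × 0.866025 / 9.8 = 55.2299 m
R = 55.2299 m / 0.01 = 5523 cm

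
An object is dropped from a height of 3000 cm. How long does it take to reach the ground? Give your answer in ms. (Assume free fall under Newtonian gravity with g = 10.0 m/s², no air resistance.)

h = 3000 cm × 0.01 = 30.0 m
t = √(2h/g) = √(2 × 30.0 / 10.0) = 2.44949 s
t = 2.44949 s / 0.001 = 2449 ms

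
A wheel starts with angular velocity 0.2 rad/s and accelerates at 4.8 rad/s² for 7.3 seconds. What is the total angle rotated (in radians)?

θ = ω₀t + ½αt² = 0.2×7.3 + ½×4.8×7.3² = 129.36 rad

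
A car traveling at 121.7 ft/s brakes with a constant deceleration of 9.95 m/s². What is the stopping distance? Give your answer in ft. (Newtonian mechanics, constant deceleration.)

v₀ = 121.7 ft/s × 0.3048 = 37.0942 m/s
d = v₀² / (2a) = 37.0942² / (2 × 9.95) = 1375.98 / 19.9 = 69.1447 m
d = 69.1447 m / 0.3048 = 226.9 ft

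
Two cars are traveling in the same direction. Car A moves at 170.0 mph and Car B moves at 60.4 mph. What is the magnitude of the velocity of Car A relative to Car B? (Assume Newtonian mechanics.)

v_rel = |v_A - v_B| = |170.0 - 60.4| = 109.6 mph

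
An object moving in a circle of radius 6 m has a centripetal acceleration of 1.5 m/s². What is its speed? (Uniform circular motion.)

v = √(a_c × r) = √(1.5 × 6) = 3.0 m/s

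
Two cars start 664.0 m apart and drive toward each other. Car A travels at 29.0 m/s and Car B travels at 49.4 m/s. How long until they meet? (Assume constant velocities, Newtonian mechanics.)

Combined speed: v_combined = 29.0 + 49.4 = 78.4 m/s
Time to meet: t = d/v_combined = 664.0/78.4 = 8.47 s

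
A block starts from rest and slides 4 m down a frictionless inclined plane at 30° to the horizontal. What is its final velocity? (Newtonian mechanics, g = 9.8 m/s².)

a = g sin(θ) = 9.8 × sin(30°) = 4.9 m/s²
v = √(2ad) = √(2 × 4.9 × 4) = 6.26 m/s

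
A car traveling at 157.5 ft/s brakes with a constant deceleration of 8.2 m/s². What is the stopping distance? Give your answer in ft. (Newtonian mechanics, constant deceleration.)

v₀ = 157.5 ft/s × 0.3048 = 48.006 m/s
d = v₀² / (2a) = 48.006² / (2 × 8.2) = 2304.58 / 16.4 = 140.523 m
d = 140.523 m / 0.3048 = 461.0 ft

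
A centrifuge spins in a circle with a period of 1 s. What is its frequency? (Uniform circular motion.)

f = 1/T = 1/1 = 1.0 Hz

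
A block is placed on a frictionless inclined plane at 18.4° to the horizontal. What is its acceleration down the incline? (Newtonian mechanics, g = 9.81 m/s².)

a = g sin(θ) = 9.81 × sin(18.4°) = 9.81 × 0.3156 = 3.1 m/s²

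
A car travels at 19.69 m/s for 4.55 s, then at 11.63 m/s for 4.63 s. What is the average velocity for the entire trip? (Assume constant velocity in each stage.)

d₁ = v₁t₁ = 19.69 × 4.55 = 89.5895 m
d₂ = v₂t₂ = 11.63 × 4.63 = 53.8469 m
d_total = 143.4364 m, t_total = 9.18 s
v_avg = d_total/t_total = 143.4364/9.18 = 15.62 m/s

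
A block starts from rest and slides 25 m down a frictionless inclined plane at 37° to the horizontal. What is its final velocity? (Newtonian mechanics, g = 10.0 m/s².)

a = g sin(θ) = 10.0 × sin(37°) = 6.0182 m/s²
v = √(2ad) = √(2 × 6.0182 × 25) = 17.35 m/s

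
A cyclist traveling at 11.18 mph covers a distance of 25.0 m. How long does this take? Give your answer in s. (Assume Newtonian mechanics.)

v = 11.18 mph × 0.44704 = 4.99791 m/s
t = d / v = 25.0 / 4.99791 = 5.002 s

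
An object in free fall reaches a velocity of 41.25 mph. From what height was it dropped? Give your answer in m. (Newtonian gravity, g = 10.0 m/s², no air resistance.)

v = 41.25 mph × 0.44704 = 18.4404 m/s
h = v² / (2g) = 18.4404² / (2 × 10.0) = 17.0 m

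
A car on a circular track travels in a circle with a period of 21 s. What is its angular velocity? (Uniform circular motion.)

ω = 2π/T = 2π/21 = 0.2992 rad/s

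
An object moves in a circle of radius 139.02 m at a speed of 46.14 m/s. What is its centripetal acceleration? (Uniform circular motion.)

a_c = v²/r = 46.14²/139.02 = 2128.8996/139.02 = 15.31 m/s²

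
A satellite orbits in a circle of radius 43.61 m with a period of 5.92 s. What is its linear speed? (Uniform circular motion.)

v = 2πr/T = 2π×43.61/5.92 = 46.29 m/s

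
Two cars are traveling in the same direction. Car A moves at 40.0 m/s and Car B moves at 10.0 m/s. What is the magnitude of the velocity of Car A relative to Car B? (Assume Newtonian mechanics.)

v_rel = |v_A - v_B| = |40.0 - 10.0| = 30.0 m/s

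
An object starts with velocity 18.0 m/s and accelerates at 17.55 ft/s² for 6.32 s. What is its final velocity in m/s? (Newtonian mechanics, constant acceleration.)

a = 17.55 ft/s² × 0.3048 = 5.34924 m/s²
v = v₀ + a × t = 18.0 + 5.34924 × 6.32 = 51.81 m/s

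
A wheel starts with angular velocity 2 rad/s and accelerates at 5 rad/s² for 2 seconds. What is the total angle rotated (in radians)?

θ = ω₀t + ½αt² = 2×2 + ½×5×2² = 14.0 rad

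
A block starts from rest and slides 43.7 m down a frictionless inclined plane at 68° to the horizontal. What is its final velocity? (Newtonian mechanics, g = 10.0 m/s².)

a = g sin(θ) = 10.0 × sin(68°) = 9.2718 m/s²
v = √(2ad) = √(2 × 9.2718 × 43.7) = 28.47 m/s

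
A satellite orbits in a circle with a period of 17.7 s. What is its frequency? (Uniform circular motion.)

f = 1/T = 1/17.7 = 0.0565 Hz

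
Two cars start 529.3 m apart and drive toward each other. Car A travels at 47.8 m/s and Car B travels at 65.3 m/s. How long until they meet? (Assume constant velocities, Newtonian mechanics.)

Combined speed: v_combined = 47.8 + 65.3 = 113.1 m/s
Time to meet: t = d/v_combined = 529.3/113.1 = 4.68 s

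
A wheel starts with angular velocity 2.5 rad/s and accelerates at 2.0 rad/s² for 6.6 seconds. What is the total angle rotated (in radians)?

θ = ω₀t + ½αt² = 2.5×6.6 + ½×2.0×6.6² = 60.06 rad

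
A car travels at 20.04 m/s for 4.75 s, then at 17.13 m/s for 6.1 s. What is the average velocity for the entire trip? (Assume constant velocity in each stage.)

d₁ = v₁t₁ = 20.04 × 4.75 = 95.19 m
d₂ = v₂t₂ = 17.13 × 6.1 = 104.493 m
d_total = 199.683 m, t_total = 10.85 s
v_avg = d_total/t_total = 199.683/10.85 = 18.4 m/s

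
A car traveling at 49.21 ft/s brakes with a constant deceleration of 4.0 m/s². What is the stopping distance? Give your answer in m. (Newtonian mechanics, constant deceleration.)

v₀ = 49.21 ft/s × 0.3048 = 14.9992 m/s
d = v₀² / (2a) = 14.9992² / (2 × 4.0) = 224.976 / 8.0 = 28.12 m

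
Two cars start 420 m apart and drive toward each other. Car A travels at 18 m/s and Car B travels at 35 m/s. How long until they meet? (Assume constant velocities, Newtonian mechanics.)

Combined speed: v_combined = 18 + 35 = 53 m/s
Time to meet: t = d/v_combined = 420/53 = 7.92 s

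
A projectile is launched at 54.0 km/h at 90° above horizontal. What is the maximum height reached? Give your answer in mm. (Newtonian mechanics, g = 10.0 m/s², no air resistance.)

v₀ = 54.0 km/h × 0.2777777777777778 = 15.0 m/s
H = v₀² × sin²(θ) / (2g) = 15.0² × sin(90°)² / (2 × 10.0) = 225.0 × 1.0 / 20.0 = 11.25 m
H = 11.25 m / 0.001 = 11250 mm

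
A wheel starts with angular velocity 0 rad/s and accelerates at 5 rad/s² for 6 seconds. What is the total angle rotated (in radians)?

θ = ω₀t + ½αt² = 0×6 + ½×5×6² = 90.0 rad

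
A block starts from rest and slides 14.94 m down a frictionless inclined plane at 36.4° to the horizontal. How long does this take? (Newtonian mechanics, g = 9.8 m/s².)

a = g sin(θ) = 9.8 × sin(36.4°) = 5.8155 m/s²
t = √(2d/a) = √(2 × 14.94 / 5.8155) = 2.27 s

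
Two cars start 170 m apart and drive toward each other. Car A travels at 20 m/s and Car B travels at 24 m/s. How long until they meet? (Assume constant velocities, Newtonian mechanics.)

Combined speed: v_combined = 20 + 24 = 44 m/s
Time to meet: t = d/v_combined = 170/44 = 3.86 s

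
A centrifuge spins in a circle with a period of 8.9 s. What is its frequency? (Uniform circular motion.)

f = 1/T = 1/8.9 = 0.1124 Hz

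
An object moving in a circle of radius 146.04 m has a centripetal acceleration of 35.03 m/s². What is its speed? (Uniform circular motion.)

v = √(a_c × r) = √(35.03 × 146.04) = 71.52 m/s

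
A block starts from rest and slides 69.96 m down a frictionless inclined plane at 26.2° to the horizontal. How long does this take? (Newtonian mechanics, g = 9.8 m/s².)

a = g sin(θ) = 9.8 × sin(26.2°) = 4.3268 m/s²
t = √(2d/a) = √(2 × 69.96 / 4.3268) = 5.69 s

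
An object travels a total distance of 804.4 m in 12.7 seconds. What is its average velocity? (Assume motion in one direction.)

v_avg = Δd / Δt = 804.4 / 12.7 = 63.34 m/s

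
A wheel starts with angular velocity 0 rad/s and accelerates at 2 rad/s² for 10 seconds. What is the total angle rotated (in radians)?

θ = ω₀t + ½αt² = 0×10 + ½×2×10² = 100.0 rad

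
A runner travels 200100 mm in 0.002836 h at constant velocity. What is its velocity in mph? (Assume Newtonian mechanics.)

d = 200100 mm × 0.001 = 200.1 m
t = 0.002836 h × 3600.0 = 10.2096 s
v = d / t = 200.1 / 10.2096 = 19.5992 m/s
v = 19.5992 m/s / 0.44704 = 43.84 mph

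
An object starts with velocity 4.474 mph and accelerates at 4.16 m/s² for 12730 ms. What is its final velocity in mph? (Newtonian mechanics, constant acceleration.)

v₀ = 4.474 mph × 0.44704 = 2.00006 m/s
t = 12730 ms × 0.001 = 12.73 s
v = v₀ + a × t = 2.00006 + 4.16 × 12.73 = 54.9569 m/s
v = 54.9569 m/s / 0.44704 = 122.9 mph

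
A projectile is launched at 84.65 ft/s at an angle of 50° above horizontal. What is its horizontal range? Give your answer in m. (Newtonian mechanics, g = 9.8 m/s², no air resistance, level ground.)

v₀ = 84.65 ft/s × 0.3048 = 25.8013 m/s
R = v₀² × sin(2θ) / g = 25.8013² × sin(2 × 50°) / 9.8 = 665.707 × 0.984808 / 9.8 = 66.9 m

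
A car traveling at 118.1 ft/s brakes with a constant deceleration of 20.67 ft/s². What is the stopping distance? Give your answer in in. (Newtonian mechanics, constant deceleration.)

v₀ = 118.1 ft/s × 0.3048 = 35.9969 m/s
a = 20.67 ft/s² × 0.3048 = 6.30022 m/s²
d = v₀² / (2a) = 35.9969² / (2 × 6.30022) = 1295.78 / 12.6004 = 102.836 m
d = 102.836 m / 0.0254 = 4049 in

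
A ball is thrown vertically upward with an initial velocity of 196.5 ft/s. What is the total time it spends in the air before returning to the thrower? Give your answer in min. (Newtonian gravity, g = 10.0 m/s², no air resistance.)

v₀ = 196.5 ft/s × 0.3048 = 59.8932 m/s
t_total = 2 × v₀ / g = 2 × 59.8932 / 10.0 = 11.9786 s
t_total = 11.9786 s / 60.0 = 0.1996 min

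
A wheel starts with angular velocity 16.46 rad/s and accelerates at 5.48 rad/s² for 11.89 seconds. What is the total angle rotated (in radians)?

θ = ω₀t + ½αt² = 16.46×11.89 + ½×5.48×11.89² = 583.07 rad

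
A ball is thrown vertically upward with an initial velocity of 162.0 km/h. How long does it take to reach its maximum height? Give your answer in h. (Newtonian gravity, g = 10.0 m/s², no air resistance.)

v₀ = 162.0 km/h × 0.2777777777777778 = 45.0 m/s
t_up = v₀ / g = 45.0 / 10.0 = 4.5 s
t_up = 4.5 s / 3600.0 = 0.00125 h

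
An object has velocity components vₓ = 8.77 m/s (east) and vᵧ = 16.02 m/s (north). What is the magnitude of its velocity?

|v| = √(vₓ² + vᵧ²) = √(8.77² + 16.02²) = √(333.5533) = 18.26 m/s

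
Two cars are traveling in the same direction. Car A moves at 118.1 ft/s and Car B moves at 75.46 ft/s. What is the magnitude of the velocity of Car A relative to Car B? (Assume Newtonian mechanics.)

v_rel = |v_A - v_B| = |118.1 - 75.46| = 42.64 ft/s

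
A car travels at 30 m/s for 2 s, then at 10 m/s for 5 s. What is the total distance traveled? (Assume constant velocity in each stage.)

d₁ = v₁t₁ = 30 × 2 = 60 m
d₂ = v₂t₂ = 10 × 5 = 50 m
d_total = 60 + 50 = 110 m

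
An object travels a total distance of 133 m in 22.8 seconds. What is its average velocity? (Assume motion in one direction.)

v_avg = Δd / Δt = 133 / 22.8 = 5.83 m/s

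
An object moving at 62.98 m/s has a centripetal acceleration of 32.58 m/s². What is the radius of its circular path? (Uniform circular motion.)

r = v²/a_c = 62.98²/32.58 = 121.75 m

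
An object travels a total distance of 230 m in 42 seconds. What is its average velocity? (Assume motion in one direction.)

v_avg = Δd / Δt = 230 / 42 = 5.48 m/s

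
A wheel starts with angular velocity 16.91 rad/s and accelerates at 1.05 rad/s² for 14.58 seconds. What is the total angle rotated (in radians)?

θ = ω₀t + ½αt² = 16.91×14.58 + ½×1.05×14.58² = 358.15 rad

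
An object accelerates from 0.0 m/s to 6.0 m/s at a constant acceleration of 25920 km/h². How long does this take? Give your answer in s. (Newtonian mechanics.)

a = 25920 km/h² × 7.716049382716049e-05 = 2.0 m/s²
t = (v - v₀) / a = (6.0 - 0.0) / 2.0 = 3.0 s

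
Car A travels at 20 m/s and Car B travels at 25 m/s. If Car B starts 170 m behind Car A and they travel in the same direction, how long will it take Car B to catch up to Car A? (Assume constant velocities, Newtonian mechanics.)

Relative speed: v_rel = 25 - 20 = 5 m/s
Time to catch: t = d₀/v_rel = 170/5 = 34.0 s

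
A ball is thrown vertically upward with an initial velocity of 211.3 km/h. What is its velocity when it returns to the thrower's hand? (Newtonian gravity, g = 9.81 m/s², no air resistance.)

By conservation of energy (no air resistance), the ball returns to the throw height with the same speed as launch, but directed downward.
|v_ground| = v₀ = 211.3 km/h
v_ground = 211.3 km/h (downward)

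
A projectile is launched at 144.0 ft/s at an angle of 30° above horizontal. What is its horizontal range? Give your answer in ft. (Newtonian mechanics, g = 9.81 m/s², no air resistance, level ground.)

v₀ = 144.0 ft/s × 0.3048 = 43.8912 m/s
R = v₀² × sin(2θ) / g = 43.8912² × sin(2 × 30°) / 9.81 = 1926.44 × 0.866025 / 9.81 = 170.066 m
R = 170.066 m / 0.3048 = 558.0 ft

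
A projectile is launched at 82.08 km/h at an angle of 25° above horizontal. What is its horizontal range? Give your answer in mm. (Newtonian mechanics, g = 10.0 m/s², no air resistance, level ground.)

v₀ = 82.08 km/h × 0.2777777777777778 = 22.8 m/s
R = v₀² × sin(2θ) / g = 22.8² × sin(2 × 25°) / 10.0 = 519.84 × 0.766044 / 10.0 = 39.822 m
R = 39.822 m / 0.001 = 39820 mm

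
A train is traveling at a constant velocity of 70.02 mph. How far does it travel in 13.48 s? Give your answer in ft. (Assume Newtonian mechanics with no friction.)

v = 70.02 mph × 0.44704 = 31.3017 m/s
d = v × t = 31.3017 × 13.48 = 421.947 m
d = 421.947 m / 0.3048 = 1384 ft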